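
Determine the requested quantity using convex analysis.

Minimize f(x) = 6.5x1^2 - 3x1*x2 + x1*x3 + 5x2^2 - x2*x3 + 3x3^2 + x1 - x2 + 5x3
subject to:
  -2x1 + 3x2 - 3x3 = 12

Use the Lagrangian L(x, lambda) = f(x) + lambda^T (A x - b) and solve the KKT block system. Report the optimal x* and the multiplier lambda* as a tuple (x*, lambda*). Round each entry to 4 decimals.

Form the Lagrangian:
  L(x, lambda) = (1/2) x^T Q x + c^T x + lambda^T (A x - b)
Stationarity (grad_x L = 0): Q x + c + A^T lambda = 0.
Primal feasibility: A x = b.

This gives the KKT block system:
  [ Q   A^T ] [ x     ]   [-c ]
  [ A    0  ] [ lambda ] = [ b ]

Solving the linear system:
  x*      = (-0.2903, 1.0323, -2.7742)
  lambda* = (-4.3226)
  f(x*)   = 18.3387

x* = (-0.2903, 1.0323, -2.7742), lambda* = (-4.3226)


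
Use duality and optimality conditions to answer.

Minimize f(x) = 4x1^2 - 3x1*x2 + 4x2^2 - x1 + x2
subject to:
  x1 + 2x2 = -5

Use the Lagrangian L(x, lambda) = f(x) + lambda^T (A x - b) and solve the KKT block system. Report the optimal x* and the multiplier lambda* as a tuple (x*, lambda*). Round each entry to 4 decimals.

Form the Lagrangian:
  L(x, lambda) = (1/2) x^T Q x + c^T x + lambda^T (A x - b)
Stationarity (grad_x L = 0): Q x + c + A^T lambda = 0.
Primal feasibility: A x = b.

This gives the KKT block system:
  [ Q   A^T ] [ x     ]   [-c ]
  [ A    0  ] [ lambda ] = [ b ]

Solving the linear system:
  x*      = (-1.2308, -1.8846)
  lambda* = (5.1923)
  f(x*)   = 12.6538

x* = (-1.2308, -1.8846), lambda* = (5.1923)


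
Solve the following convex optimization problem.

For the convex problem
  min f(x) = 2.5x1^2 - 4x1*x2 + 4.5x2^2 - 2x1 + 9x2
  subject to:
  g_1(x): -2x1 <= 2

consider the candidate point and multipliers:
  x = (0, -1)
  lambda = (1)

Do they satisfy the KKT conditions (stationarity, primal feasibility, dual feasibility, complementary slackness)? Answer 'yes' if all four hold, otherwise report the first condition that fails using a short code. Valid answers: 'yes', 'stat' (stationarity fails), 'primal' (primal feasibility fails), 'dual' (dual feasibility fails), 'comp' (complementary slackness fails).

Gradient of f: grad f(x) = Q x + c = (2, 0)
Constraint values g_i(x) = a_i^T x - b_i:
  g_1((0, -1)) = -2
Stationarity residual: grad f(x) + sum_i lambda_i a_i = (0, 0)
  -> stationarity OK
Primal feasibility (all g_i <= 0): OK
Dual feasibility (all lambda_i >= 0): OK
Complementary slackness (lambda_i * g_i(x) = 0 for all i): FAILS

Verdict: the first failing condition is complementary_slackness -> comp.

comp


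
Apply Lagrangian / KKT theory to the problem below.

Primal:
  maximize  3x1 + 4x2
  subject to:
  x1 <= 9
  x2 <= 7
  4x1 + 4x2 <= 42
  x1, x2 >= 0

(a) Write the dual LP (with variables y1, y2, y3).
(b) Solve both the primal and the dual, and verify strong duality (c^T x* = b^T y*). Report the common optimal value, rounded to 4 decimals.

The standard primal-dual pair for 'max c^T x s.t. A x <= b, x >= 0' is:
  Dual:  min b^T y  s.t.  A^T y >= c,  y >= 0.

So the dual LP is:
  minimize  9y1 + 7y2 + 42y3
  subject to:
    y1 + 4y3 >= 3
    y2 + 4y3 >= 4
    y1, y2, y3 >= 0

Solving the primal: x* = (3.5, 7).
  primal value c^T x* = 38.5.
Solving the dual: y* = (0, 1, 0.75).
  dual value b^T y* = 38.5.
Strong duality: c^T x* = b^T y*. Confirmed.

38.5


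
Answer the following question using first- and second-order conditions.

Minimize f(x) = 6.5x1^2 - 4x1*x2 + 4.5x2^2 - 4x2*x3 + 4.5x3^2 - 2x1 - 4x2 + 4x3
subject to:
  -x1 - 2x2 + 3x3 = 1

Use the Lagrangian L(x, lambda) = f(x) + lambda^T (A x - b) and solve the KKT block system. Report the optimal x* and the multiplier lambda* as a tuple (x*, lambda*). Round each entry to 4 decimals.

Form the Lagrangian:
  L(x, lambda) = (1/2) x^T Q x + c^T x + lambda^T (A x - b)
Stationarity (grad_x L = 0): Q x + c + A^T lambda = 0.
Primal feasibility: A x = b.

This gives the KKT block system:
  [ Q   A^T ] [ x     ]   [-c ]
  [ A    0  ] [ lambda ] = [ b ]

Solving the linear system:
  x*      = (-0.0035, 0.0855, 0.3891)
  lambda* = (-2.3868)
  f(x*)   = 1.8043

x* = (-0.0035, 0.0855, 0.3891), lambda* = (-2.3868)


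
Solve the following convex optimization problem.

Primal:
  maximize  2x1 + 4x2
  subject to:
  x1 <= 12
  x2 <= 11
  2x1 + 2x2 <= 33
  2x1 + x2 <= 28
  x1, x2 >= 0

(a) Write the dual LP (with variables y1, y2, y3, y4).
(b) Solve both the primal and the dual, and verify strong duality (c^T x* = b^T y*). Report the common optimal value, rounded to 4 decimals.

The standard primal-dual pair for 'max c^T x s.t. A x <= b, x >= 0' is:
  Dual:  min b^T y  s.t.  A^T y >= c,  y >= 0.

So the dual LP is:
  minimize  12y1 + 11y2 + 33y3 + 28y4
  subject to:
    y1 + 2y3 + 2y4 >= 2
    y2 + 2y3 + y4 >= 4
    y1, y2, y3, y4 >= 0

Solving the primal: x* = (5.5, 11).
  primal value c^T x* = 55.
Solving the dual: y* = (0, 2, 1, 0).
  dual value b^T y* = 55.
Strong duality: c^T x* = b^T y*. Confirmed.

55


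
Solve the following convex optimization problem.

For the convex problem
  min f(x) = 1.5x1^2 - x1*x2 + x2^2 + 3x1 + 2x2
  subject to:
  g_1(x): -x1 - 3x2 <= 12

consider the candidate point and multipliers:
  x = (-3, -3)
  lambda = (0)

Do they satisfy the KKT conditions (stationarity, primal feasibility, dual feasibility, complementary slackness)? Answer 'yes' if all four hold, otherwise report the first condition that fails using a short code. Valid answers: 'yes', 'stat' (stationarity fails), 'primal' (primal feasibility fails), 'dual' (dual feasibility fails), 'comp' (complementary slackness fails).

Gradient of f: grad f(x) = Q x + c = (-3, -1)
Constraint values g_i(x) = a_i^T x - b_i:
  g_1((-3, -3)) = 0
Stationarity residual: grad f(x) + sum_i lambda_i a_i = (-3, -1)
  -> stationarity FAILS
Primal feasibility (all g_i <= 0): OK
Dual feasibility (all lambda_i >= 0): OK
Complementary slackness (lambda_i * g_i(x) = 0 for all i): OK

Verdict: the first failing condition is stationarity -> stat.

stat


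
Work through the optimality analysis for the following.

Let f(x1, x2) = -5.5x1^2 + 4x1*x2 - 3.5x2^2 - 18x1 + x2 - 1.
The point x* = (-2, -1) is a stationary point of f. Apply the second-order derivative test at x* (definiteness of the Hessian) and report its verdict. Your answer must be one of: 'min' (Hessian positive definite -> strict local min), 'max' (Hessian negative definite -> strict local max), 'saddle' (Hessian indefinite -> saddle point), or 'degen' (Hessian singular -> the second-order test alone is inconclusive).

Compute the Hessian H = grad^2 f:
  H = [[-11, 4], [4, -7]]
Verify stationarity: grad f(x*) = H x* + g = (0, 0).
Eigenvalues of H: -13.4721, -4.5279.
Both eigenvalues < 0, so H is negative definite -> x* is a strict local max.

max


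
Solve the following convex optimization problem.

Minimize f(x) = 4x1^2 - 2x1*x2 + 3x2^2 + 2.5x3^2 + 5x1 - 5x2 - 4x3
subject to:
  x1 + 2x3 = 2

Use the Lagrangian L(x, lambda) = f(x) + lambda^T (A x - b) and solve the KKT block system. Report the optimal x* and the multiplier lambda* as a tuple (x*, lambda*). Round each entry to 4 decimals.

Form the Lagrangian:
  L(x, lambda) = (1/2) x^T Q x + c^T x + lambda^T (A x - b)
Stationarity (grad_x L = 0): Q x + c + A^T lambda = 0.
Primal feasibility: A x = b.

This gives the KKT block system:
  [ Q   A^T ] [ x     ]   [-c ]
  [ A    0  ] [ lambda ] = [ b ]

Solving the linear system:
  x*      = (-0.3301, 0.7233, 1.165)
  lambda* = (-0.9126)
  f(x*)   = -4.051

x* = (-0.3301, 0.7233, 1.165), lambda* = (-0.9126)


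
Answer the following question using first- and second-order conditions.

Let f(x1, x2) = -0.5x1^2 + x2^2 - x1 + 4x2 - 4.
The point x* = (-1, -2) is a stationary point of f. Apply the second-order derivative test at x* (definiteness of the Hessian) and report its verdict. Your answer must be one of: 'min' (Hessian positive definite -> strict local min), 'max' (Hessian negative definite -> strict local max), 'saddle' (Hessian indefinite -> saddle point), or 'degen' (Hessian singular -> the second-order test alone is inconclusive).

Compute the Hessian H = grad^2 f:
  H = [[-1, 0], [0, 2]]
Verify stationarity: grad f(x*) = H x* + g = (0, 0).
Eigenvalues of H: -1, 2.
Eigenvalues have mixed signs, so H is indefinite -> x* is a saddle point.

saddle


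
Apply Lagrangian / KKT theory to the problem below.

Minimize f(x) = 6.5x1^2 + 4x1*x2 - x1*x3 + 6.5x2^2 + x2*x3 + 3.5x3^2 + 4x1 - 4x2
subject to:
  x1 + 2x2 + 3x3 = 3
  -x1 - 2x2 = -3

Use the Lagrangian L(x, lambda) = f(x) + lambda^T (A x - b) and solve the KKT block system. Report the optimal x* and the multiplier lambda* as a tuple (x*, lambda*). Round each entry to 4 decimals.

Form the Lagrangian:
  L(x, lambda) = (1/2) x^T Q x + c^T x + lambda^T (A x - b)
Stationarity (grad_x L = 0): Q x + c + A^T lambda = 0.
Primal feasibility: A x = b.

This gives the KKT block system:
  [ Q   A^T ] [ x     ]   [-c ]
  [ A    0  ] [ lambda ] = [ b ]

Solving the linear system:
  x*      = (-0.1837, 1.5918, 0)
  lambda* = (-0.5918, 7.3878)
  f(x*)   = 8.4184

x* = (-0.1837, 1.5918, 0), lambda* = (-0.5918, 7.3878)


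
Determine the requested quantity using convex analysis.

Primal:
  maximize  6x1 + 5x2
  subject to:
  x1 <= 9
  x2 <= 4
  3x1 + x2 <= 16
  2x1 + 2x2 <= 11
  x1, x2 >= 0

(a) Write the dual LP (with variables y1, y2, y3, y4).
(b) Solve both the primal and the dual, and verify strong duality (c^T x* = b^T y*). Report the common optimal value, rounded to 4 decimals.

The standard primal-dual pair for 'max c^T x s.t. A x <= b, x >= 0' is:
  Dual:  min b^T y  s.t.  A^T y >= c,  y >= 0.

So the dual LP is:
  minimize  9y1 + 4y2 + 16y3 + 11y4
  subject to:
    y1 + 3y3 + 2y4 >= 6
    y2 + y3 + 2y4 >= 5
    y1, y2, y3, y4 >= 0

Solving the primal: x* = (5.25, 0.25).
  primal value c^T x* = 32.75.
Solving the dual: y* = (0, 0, 0.5, 2.25).
  dual value b^T y* = 32.75.
Strong duality: c^T x* = b^T y*. Confirmed.

32.75


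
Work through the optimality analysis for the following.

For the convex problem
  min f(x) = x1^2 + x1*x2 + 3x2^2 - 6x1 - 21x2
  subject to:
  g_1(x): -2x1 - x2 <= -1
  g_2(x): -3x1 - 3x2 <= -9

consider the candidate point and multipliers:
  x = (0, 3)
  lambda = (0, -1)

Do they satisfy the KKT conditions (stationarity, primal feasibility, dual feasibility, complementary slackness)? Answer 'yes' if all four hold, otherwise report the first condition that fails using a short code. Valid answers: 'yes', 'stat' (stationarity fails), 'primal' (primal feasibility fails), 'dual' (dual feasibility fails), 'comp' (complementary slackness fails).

Gradient of f: grad f(x) = Q x + c = (-3, -3)
Constraint values g_i(x) = a_i^T x - b_i:
  g_1((0, 3)) = -2
  g_2((0, 3)) = 0
Stationarity residual: grad f(x) + sum_i lambda_i a_i = (0, 0)
  -> stationarity OK
Primal feasibility (all g_i <= 0): OK
Dual feasibility (all lambda_i >= 0): FAILS
Complementary slackness (lambda_i * g_i(x) = 0 for all i): OK

Verdict: the first failing condition is dual_feasibility -> dual.

dual


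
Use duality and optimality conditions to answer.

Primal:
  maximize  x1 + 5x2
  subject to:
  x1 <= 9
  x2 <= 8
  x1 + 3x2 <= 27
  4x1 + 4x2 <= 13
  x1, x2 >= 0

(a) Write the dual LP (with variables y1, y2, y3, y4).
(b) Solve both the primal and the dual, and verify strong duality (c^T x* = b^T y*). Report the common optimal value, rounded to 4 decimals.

The standard primal-dual pair for 'max c^T x s.t. A x <= b, x >= 0' is:
  Dual:  min b^T y  s.t.  A^T y >= c,  y >= 0.

So the dual LP is:
  minimize  9y1 + 8y2 + 27y3 + 13y4
  subject to:
    y1 + y3 + 4y4 >= 1
    y2 + 3y3 + 4y4 >= 5
    y1, y2, y3, y4 >= 0

Solving the primal: x* = (0, 3.25).
  primal value c^T x* = 16.25.
Solving the dual: y* = (0, 0, 0, 1.25).
  dual value b^T y* = 16.25.
Strong duality: c^T x* = b^T y*. Confirmed.

16.25


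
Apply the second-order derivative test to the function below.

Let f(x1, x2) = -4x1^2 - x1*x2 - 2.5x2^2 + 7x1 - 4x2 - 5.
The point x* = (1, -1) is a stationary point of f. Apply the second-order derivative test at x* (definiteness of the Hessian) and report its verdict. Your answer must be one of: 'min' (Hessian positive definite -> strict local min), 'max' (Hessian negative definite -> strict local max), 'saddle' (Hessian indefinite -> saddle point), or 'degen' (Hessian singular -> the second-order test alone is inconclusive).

Compute the Hessian H = grad^2 f:
  H = [[-8, -1], [-1, -5]]
Verify stationarity: grad f(x*) = H x* + g = (0, 0).
Eigenvalues of H: -8.3028, -4.6972.
Both eigenvalues < 0, so H is negative definite -> x* is a strict local max.

max


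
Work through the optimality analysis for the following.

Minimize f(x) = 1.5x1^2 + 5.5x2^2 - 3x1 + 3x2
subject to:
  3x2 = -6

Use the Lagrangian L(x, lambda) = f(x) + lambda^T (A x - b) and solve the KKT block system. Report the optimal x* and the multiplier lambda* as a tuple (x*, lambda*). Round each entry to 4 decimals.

Form the Lagrangian:
  L(x, lambda) = (1/2) x^T Q x + c^T x + lambda^T (A x - b)
Stationarity (grad_x L = 0): Q x + c + A^T lambda = 0.
Primal feasibility: A x = b.

This gives the KKT block system:
  [ Q   A^T ] [ x     ]   [-c ]
  [ A    0  ] [ lambda ] = [ b ]

Solving the linear system:
  x*      = (1, -2)
  lambda* = (6.3333)
  f(x*)   = 14.5

x* = (1, -2), lambda* = (6.3333)


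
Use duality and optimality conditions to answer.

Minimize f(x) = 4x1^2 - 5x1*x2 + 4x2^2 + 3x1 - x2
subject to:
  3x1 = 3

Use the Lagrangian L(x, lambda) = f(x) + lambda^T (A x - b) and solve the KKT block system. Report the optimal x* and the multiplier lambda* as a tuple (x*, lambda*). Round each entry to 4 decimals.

Form the Lagrangian:
  L(x, lambda) = (1/2) x^T Q x + c^T x + lambda^T (A x - b)
Stationarity (grad_x L = 0): Q x + c + A^T lambda = 0.
Primal feasibility: A x = b.

This gives the KKT block system:
  [ Q   A^T ] [ x     ]   [-c ]
  [ A    0  ] [ lambda ] = [ b ]

Solving the linear system:
  x*      = (1, 0.75)
  lambda* = (-2.4167)
  f(x*)   = 4.75

x* = (1, 0.75), lambda* = (-2.4167)


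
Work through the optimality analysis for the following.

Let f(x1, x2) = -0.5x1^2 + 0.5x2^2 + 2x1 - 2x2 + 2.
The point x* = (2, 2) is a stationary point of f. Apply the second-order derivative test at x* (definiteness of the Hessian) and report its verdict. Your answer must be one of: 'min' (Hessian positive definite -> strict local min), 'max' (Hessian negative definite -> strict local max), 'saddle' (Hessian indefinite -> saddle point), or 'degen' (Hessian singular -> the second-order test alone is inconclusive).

Compute the Hessian H = grad^2 f:
  H = [[-1, 0], [0, 1]]
Verify stationarity: grad f(x*) = H x* + g = (0, 0).
Eigenvalues of H: -1, 1.
Eigenvalues have mixed signs, so H is indefinite -> x* is a saddle point.

saddle


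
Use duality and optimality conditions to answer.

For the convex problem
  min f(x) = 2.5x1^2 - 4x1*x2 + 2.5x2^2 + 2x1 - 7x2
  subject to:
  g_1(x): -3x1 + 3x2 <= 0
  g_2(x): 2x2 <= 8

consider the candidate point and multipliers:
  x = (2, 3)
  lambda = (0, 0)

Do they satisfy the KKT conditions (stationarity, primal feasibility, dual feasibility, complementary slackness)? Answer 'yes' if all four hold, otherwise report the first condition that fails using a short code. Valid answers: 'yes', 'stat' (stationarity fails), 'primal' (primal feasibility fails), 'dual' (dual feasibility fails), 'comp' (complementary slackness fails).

Gradient of f: grad f(x) = Q x + c = (0, 0)
Constraint values g_i(x) = a_i^T x - b_i:
  g_1((2, 3)) = 3
  g_2((2, 3)) = -2
Stationarity residual: grad f(x) + sum_i lambda_i a_i = (0, 0)
  -> stationarity OK
Primal feasibility (all g_i <= 0): FAILS
Dual feasibility (all lambda_i >= 0): OK
Complementary slackness (lambda_i * g_i(x) = 0 for all i): OK

Verdict: the first failing condition is primal_feasibility -> primal.

primal


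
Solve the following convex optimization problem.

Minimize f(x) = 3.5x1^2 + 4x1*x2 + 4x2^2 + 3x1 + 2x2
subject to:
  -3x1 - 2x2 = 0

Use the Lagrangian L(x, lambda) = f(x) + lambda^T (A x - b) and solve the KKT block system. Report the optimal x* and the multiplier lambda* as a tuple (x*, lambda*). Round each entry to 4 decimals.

Form the Lagrangian:
  L(x, lambda) = (1/2) x^T Q x + c^T x + lambda^T (A x - b)
Stationarity (grad_x L = 0): Q x + c + A^T lambda = 0.
Primal feasibility: A x = b.

This gives the KKT block system:
  [ Q   A^T ] [ x     ]   [-c ]
  [ A    0  ] [ lambda ] = [ b ]

Solving the linear system:
  x*      = (0, 0)
  lambda* = (1)
  f(x*)   = 0

x* = (0, 0), lambda* = (1)


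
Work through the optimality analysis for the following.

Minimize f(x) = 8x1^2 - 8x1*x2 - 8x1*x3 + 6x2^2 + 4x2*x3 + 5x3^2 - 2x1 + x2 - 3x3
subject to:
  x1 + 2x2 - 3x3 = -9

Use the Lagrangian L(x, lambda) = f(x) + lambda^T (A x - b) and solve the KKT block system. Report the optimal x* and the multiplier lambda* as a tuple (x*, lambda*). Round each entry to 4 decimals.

Form the Lagrangian:
  L(x, lambda) = (1/2) x^T Q x + c^T x + lambda^T (A x - b)
Stationarity (grad_x L = 0): Q x + c + A^T lambda = 0.
Primal feasibility: A x = b.

This gives the KKT block system:
  [ Q   A^T ] [ x     ]   [-c ]
  [ A    0  ] [ lambda ] = [ b ]

Solving the linear system:
  x*      = (0.4171, -1.2362, 2.3149)
  lambda* = (3.9558)
  f(x*)   = 13.2935

x* = (0.4171, -1.2362, 2.3149), lambda* = (3.9558)


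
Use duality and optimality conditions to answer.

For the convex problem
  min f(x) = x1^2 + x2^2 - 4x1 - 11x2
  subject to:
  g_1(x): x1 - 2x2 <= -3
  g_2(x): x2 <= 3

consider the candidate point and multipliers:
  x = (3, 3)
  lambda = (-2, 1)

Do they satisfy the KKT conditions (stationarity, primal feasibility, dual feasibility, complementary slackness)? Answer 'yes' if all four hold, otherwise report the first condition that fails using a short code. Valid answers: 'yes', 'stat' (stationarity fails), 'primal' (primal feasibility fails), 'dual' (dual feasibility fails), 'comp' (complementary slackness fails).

Gradient of f: grad f(x) = Q x + c = (2, -5)
Constraint values g_i(x) = a_i^T x - b_i:
  g_1((3, 3)) = 0
  g_2((3, 3)) = 0
Stationarity residual: grad f(x) + sum_i lambda_i a_i = (0, 0)
  -> stationarity OK
Primal feasibility (all g_i <= 0): OK
Dual feasibility (all lambda_i >= 0): FAILS
Complementary slackness (lambda_i * g_i(x) = 0 for all i): OK

Verdict: the first failing condition is dual_feasibility -> dual.

dual


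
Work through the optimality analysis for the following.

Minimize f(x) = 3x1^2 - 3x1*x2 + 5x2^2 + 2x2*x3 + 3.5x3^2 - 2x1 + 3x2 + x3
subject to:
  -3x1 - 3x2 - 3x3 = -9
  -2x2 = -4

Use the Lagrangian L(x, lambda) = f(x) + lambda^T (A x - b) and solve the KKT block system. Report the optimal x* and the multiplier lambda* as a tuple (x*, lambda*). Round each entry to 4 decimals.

Form the Lagrangian:
  L(x, lambda) = (1/2) x^T Q x + c^T x + lambda^T (A x - b)
Stationarity (grad_x L = 0): Q x + c + A^T lambda = 0.
Primal feasibility: A x = b.

This gives the KKT block system:
  [ Q   A^T ] [ x     ]   [-c ]
  [ A    0  ] [ lambda ] = [ b ]

Solving the linear system:
  x*      = (1.5385, 2, -0.5385)
  lambda* = (0.4103, 8.0385)
  f(x*)   = 19.1154

x* = (1.5385, 2, -0.5385), lambda* = (0.4103, 8.0385)


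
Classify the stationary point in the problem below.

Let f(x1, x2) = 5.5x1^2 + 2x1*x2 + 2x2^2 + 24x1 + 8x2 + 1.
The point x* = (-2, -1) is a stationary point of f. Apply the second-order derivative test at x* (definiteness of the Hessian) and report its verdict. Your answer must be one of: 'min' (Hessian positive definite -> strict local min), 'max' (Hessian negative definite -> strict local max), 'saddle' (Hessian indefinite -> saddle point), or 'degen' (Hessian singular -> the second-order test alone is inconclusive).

Compute the Hessian H = grad^2 f:
  H = [[11, 2], [2, 4]]
Verify stationarity: grad f(x*) = H x* + g = (0, 0).
Eigenvalues of H: 3.4689, 11.5311.
Both eigenvalues > 0, so H is positive definite -> x* is a strict local min.

min


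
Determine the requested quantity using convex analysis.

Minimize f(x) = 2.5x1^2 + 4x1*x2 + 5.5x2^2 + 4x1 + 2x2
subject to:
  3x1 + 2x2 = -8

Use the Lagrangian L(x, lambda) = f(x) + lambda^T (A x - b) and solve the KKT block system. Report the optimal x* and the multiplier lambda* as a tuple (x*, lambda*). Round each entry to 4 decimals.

Form the Lagrangian:
  L(x, lambda) = (1/2) x^T Q x + c^T x + lambda^T (A x - b)
Stationarity (grad_x L = 0): Q x + c + A^T lambda = 0.
Primal feasibility: A x = b.

This gives the KKT block system:
  [ Q   A^T ] [ x     ]   [-c ]
  [ A    0  ] [ lambda ] = [ b ]

Solving the linear system:
  x*      = (-2.8732, 0.3099)
  lambda* = (3.0423)
  f(x*)   = 6.7324

x* = (-2.8732, 0.3099), lambda* = (3.0423)


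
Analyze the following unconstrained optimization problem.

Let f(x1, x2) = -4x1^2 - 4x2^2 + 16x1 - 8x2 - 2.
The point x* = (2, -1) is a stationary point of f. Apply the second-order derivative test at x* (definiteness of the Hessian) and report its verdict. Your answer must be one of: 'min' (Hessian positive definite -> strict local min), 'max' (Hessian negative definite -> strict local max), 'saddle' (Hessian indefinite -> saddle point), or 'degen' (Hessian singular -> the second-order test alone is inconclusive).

Compute the Hessian H = grad^2 f:
  H = [[-8, 0], [0, -8]]
Verify stationarity: grad f(x*) = H x* + g = (0, 0).
Eigenvalues of H: -8, -8.
Both eigenvalues < 0, so H is negative definite -> x* is a strict local max.

max


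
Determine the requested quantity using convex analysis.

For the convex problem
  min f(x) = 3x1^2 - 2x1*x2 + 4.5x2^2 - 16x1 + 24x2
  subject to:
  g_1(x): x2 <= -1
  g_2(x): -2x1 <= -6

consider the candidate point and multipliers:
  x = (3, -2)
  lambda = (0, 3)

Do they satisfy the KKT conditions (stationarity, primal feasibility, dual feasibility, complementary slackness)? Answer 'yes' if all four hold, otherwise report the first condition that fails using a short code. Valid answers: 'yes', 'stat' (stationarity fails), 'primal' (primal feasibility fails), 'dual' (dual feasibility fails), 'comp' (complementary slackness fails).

Gradient of f: grad f(x) = Q x + c = (6, 0)
Constraint values g_i(x) = a_i^T x - b_i:
  g_1((3, -2)) = -1
  g_2((3, -2)) = 0
Stationarity residual: grad f(x) + sum_i lambda_i a_i = (0, 0)
  -> stationarity OK
Primal feasibility (all g_i <= 0): OK
Dual feasibility (all lambda_i >= 0): OK
Complementary slackness (lambda_i * g_i(x) = 0 for all i): OK

Verdict: yes, KKT holds.

yes


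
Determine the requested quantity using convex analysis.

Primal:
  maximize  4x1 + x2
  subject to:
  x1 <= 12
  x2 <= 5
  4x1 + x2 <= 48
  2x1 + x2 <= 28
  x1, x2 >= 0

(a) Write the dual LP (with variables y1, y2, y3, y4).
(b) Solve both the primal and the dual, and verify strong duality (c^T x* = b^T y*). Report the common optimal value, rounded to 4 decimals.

The standard primal-dual pair for 'max c^T x s.t. A x <= b, x >= 0' is:
  Dual:  min b^T y  s.t.  A^T y >= c,  y >= 0.

So the dual LP is:
  minimize  12y1 + 5y2 + 48y3 + 28y4
  subject to:
    y1 + 4y3 + 2y4 >= 4
    y2 + y3 + y4 >= 1
    y1, y2, y3, y4 >= 0

Solving the primal: x* = (10.75, 5).
  primal value c^T x* = 48.
Solving the dual: y* = (0, 0, 1, 0).
  dual value b^T y* = 48.
Strong duality: c^T x* = b^T y*. Confirmed.

48


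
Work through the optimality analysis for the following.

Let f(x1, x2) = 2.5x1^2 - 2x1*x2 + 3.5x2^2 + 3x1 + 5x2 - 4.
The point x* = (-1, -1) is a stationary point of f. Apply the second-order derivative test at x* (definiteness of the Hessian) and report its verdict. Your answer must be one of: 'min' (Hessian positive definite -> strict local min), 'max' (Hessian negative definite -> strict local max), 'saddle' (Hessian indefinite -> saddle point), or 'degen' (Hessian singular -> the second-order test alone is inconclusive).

Compute the Hessian H = grad^2 f:
  H = [[5, -2], [-2, 7]]
Verify stationarity: grad f(x*) = H x* + g = (0, 0).
Eigenvalues of H: 3.7639, 8.2361.
Both eigenvalues > 0, so H is positive definite -> x* is a strict local min.

min


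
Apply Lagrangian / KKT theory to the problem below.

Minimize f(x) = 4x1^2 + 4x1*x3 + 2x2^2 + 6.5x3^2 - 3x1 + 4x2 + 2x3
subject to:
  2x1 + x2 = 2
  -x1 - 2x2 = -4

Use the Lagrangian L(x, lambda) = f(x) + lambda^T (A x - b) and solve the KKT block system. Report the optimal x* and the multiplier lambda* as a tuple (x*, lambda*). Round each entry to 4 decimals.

Form the Lagrangian:
  L(x, lambda) = (1/2) x^T Q x + c^T x + lambda^T (A x - b)
Stationarity (grad_x L = 0): Q x + c + A^T lambda = 0.
Primal feasibility: A x = b.

This gives the KKT block system:
  [ Q   A^T ] [ x     ]   [-c ]
  [ A    0  ] [ lambda ] = [ b ]

Solving the linear system:
  x*      = (0, 2, -0.1538)
  lambda* = (6.4103, 9.2051)
  f(x*)   = 15.8462

x* = (0, 2, -0.1538), lambda* = (6.4103, 9.2051)


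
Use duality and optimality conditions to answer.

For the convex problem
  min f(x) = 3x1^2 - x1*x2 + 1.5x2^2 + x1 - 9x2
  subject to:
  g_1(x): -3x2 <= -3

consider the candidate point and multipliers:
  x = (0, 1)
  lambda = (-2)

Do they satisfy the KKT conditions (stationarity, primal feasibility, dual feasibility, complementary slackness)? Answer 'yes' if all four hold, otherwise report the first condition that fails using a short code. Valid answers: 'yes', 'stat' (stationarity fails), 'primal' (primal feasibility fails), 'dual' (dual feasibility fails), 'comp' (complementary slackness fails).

Gradient of f: grad f(x) = Q x + c = (0, -6)
Constraint values g_i(x) = a_i^T x - b_i:
  g_1((0, 1)) = 0
Stationarity residual: grad f(x) + sum_i lambda_i a_i = (0, 0)
  -> stationarity OK
Primal feasibility (all g_i <= 0): OK
Dual feasibility (all lambda_i >= 0): FAILS
Complementary slackness (lambda_i * g_i(x) = 0 for all i): OK

Verdict: the first failing condition is dual_feasibility -> dual.

dual


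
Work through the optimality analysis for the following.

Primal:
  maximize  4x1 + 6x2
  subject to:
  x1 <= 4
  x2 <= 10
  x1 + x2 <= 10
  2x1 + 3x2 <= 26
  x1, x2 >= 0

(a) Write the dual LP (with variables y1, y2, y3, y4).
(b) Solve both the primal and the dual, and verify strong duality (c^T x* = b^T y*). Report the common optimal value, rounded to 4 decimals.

The standard primal-dual pair for 'max c^T x s.t. A x <= b, x >= 0' is:
  Dual:  min b^T y  s.t.  A^T y >= c,  y >= 0.

So the dual LP is:
  minimize  4y1 + 10y2 + 10y3 + 26y4
  subject to:
    y1 + y3 + 2y4 >= 4
    y2 + y3 + 3y4 >= 6
    y1, y2, y3, y4 >= 0

Solving the primal: x* = (4, 6).
  primal value c^T x* = 52.
Solving the dual: y* = (0, 0, 0, 2).
  dual value b^T y* = 52.
Strong duality: c^T x* = b^T y*. Confirmed.

52


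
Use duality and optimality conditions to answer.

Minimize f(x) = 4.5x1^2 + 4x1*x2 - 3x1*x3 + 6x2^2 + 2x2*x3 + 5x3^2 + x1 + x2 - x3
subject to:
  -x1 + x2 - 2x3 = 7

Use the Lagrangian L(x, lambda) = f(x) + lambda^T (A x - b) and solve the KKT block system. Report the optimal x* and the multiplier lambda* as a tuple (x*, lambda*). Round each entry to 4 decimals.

Form the Lagrangian:
  L(x, lambda) = (1/2) x^T Q x + c^T x + lambda^T (A x - b)
Stationarity (grad_x L = 0): Q x + c + A^T lambda = 0.
Primal feasibility: A x = b.

This gives the KKT block system:
  [ Q   A^T ] [ x     ]   [-c ]
  [ A    0  ] [ lambda ] = [ b ]

Solving the linear system:
  x*      = (-1.9423, 1.3368, -1.8604)
  lambda* = (-5.5519)
  f(x*)   = 20.0593

x* = (-1.9423, 1.3368, -1.8604), lambda* = (-5.5519)


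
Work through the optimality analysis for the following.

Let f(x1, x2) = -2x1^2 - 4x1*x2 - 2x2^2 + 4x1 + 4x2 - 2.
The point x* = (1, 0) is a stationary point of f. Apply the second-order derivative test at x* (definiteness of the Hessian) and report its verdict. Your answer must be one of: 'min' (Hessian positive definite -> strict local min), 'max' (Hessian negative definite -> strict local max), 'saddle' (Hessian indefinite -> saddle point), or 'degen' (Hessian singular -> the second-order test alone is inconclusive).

Compute the Hessian H = grad^2 f:
  H = [[-4, -4], [-4, -4]]
Verify stationarity: grad f(x*) = H x* + g = (0, 0).
Eigenvalues of H: -8, 0.
H has a zero eigenvalue (singular; negative semidefinite but not definite), so H is neither positive definite, negative definite, nor indefinite. The second-order test alone is inconclusive -> degen.
(Indeed, f is constant along the null direction of H through x*, so x* is not a strict local extremum.)

degen


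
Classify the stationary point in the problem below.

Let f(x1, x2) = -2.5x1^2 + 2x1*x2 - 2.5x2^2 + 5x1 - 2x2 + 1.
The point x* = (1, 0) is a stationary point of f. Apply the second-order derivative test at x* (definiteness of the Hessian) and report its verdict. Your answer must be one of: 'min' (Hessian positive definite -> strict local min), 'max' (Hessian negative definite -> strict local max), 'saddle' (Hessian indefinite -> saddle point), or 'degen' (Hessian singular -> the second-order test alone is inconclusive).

Compute the Hessian H = grad^2 f:
  H = [[-5, 2], [2, -5]]
Verify stationarity: grad f(x*) = H x* + g = (0, 0).
Eigenvalues of H: -7, -3.
Both eigenvalues < 0, so H is negative definite -> x* is a strict local max.

max


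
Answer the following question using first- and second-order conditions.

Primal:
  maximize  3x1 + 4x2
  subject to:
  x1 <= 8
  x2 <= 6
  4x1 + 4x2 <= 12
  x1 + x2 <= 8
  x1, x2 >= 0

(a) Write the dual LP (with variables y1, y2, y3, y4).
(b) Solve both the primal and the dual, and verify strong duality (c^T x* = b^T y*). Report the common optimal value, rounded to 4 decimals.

The standard primal-dual pair for 'max c^T x s.t. A x <= b, x >= 0' is:
  Dual:  min b^T y  s.t.  A^T y >= c,  y >= 0.

So the dual LP is:
  minimize  8y1 + 6y2 + 12y3 + 8y4
  subject to:
    y1 + 4y3 + y4 >= 3
    y2 + 4y3 + y4 >= 4
    y1, y2, y3, y4 >= 0

Solving the primal: x* = (0, 3).
  primal value c^T x* = 12.
Solving the dual: y* = (0, 0, 1, 0).
  dual value b^T y* = 12.
Strong duality: c^T x* = b^T y*. Confirmed.

12


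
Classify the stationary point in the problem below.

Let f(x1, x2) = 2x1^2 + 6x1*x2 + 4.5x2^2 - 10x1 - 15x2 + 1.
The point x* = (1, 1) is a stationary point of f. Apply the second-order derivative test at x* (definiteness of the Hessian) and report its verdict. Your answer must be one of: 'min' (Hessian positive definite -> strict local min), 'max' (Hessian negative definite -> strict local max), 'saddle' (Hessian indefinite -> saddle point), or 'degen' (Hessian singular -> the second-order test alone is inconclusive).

Compute the Hessian H = grad^2 f:
  H = [[4, 6], [6, 9]]
Verify stationarity: grad f(x*) = H x* + g = (0, 0).
Eigenvalues of H: 0, 13.
H has a zero eigenvalue (singular; positive semidefinite but not definite), so H is neither positive definite, negative definite, nor indefinite. The second-order test alone is inconclusive -> degen.
(Indeed, f is constant along the null direction of H through x*, so x* is not a strict local extremum.)

degen


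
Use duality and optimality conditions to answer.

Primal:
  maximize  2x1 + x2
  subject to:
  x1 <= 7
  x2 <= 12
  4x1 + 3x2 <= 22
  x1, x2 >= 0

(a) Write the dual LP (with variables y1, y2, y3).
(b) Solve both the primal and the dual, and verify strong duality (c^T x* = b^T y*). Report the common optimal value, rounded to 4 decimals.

The standard primal-dual pair for 'max c^T x s.t. A x <= b, x >= 0' is:
  Dual:  min b^T y  s.t.  A^T y >= c,  y >= 0.

So the dual LP is:
  minimize  7y1 + 12y2 + 22y3
  subject to:
    y1 + 4y3 >= 2
    y2 + 3y3 >= 1
    y1, y2, y3 >= 0

Solving the primal: x* = (5.5, 0).
  primal value c^T x* = 11.
Solving the dual: y* = (0, 0, 0.5).
  dual value b^T y* = 11.
Strong duality: c^T x* = b^T y*. Confirmed.

11


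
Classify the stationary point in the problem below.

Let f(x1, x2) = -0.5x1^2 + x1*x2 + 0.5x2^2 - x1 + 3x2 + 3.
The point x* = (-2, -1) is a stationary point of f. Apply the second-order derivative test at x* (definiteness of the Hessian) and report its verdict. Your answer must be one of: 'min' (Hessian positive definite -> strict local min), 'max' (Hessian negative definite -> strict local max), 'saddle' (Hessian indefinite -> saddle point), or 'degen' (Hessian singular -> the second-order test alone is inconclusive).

Compute the Hessian H = grad^2 f:
  H = [[-1, 1], [1, 1]]
Verify stationarity: grad f(x*) = H x* + g = (0, 0).
Eigenvalues of H: -1.4142, 1.4142.
Eigenvalues have mixed signs, so H is indefinite -> x* is a saddle point.

saddle


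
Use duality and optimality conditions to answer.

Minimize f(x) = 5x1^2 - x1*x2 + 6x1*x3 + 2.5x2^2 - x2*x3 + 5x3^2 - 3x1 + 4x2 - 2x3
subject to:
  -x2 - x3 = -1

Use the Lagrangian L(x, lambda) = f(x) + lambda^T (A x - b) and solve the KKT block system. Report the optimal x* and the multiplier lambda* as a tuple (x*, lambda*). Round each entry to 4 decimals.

Form the Lagrangian:
  L(x, lambda) = (1/2) x^T Q x + c^T x + lambda^T (A x - b)
Stationarity (grad_x L = 0): Q x + c + A^T lambda = 0.
Primal feasibility: A x = b.

This gives the KKT block system:
  [ Q   A^T ] [ x     ]   [-c ]
  [ A    0  ] [ lambda ] = [ b ]

Solving the linear system:
  x*      = (-0.1322, 0.2397, 0.7603)
  lambda* = (4.5702)
  f(x*)   = 2.2025

x* = (-0.1322, 0.2397, 0.7603), lambda* = (4.5702)


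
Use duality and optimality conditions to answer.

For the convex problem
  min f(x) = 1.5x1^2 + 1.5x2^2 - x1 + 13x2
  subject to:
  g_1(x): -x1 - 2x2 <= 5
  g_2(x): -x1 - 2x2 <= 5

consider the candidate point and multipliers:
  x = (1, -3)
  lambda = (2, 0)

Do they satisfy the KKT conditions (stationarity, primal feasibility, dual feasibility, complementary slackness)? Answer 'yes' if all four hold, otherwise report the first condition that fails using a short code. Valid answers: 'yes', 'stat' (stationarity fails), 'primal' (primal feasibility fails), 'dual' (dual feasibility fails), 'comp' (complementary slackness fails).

Gradient of f: grad f(x) = Q x + c = (2, 4)
Constraint values g_i(x) = a_i^T x - b_i:
  g_1((1, -3)) = 0
  g_2((1, -3)) = 0
Stationarity residual: grad f(x) + sum_i lambda_i a_i = (0, 0)
  -> stationarity OK
Primal feasibility (all g_i <= 0): OK
Dual feasibility (all lambda_i >= 0): OK
Complementary slackness (lambda_i * g_i(x) = 0 for all i): OK

Verdict: yes, KKT holds.

yes


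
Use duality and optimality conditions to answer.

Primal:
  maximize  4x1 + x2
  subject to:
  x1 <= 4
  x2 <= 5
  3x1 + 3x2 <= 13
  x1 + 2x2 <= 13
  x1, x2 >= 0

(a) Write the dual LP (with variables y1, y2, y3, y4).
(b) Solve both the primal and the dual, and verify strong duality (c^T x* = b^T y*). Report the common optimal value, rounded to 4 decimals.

The standard primal-dual pair for 'max c^T x s.t. A x <= b, x >= 0' is:
  Dual:  min b^T y  s.t.  A^T y >= c,  y >= 0.

So the dual LP is:
  minimize  4y1 + 5y2 + 13y3 + 13y4
  subject to:
    y1 + 3y3 + y4 >= 4
    y2 + 3y3 + 2y4 >= 1
    y1, y2, y3, y4 >= 0

Solving the primal: x* = (4, 0.3333).
  primal value c^T x* = 16.3333.
Solving the dual: y* = (3, 0, 0.3333, 0).
  dual value b^T y* = 16.3333.
Strong duality: c^T x* = b^T y*. Confirmed.

16.3333


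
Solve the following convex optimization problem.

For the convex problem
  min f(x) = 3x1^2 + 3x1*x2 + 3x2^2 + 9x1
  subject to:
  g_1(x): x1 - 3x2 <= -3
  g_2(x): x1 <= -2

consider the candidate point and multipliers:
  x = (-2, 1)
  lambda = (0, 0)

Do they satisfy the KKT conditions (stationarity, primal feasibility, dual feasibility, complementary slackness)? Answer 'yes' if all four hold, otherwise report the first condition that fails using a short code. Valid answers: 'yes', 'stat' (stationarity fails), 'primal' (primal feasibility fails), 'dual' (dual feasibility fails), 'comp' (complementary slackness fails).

Gradient of f: grad f(x) = Q x + c = (0, 0)
Constraint values g_i(x) = a_i^T x - b_i:
  g_1((-2, 1)) = -2
  g_2((-2, 1)) = 0
Stationarity residual: grad f(x) + sum_i lambda_i a_i = (0, 0)
  -> stationarity OK
Primal feasibility (all g_i <= 0): OK
Dual feasibility (all lambda_i >= 0): OK
Complementary slackness (lambda_i * g_i(x) = 0 for all i): OK

Verdict: yes, KKT holds.

yes


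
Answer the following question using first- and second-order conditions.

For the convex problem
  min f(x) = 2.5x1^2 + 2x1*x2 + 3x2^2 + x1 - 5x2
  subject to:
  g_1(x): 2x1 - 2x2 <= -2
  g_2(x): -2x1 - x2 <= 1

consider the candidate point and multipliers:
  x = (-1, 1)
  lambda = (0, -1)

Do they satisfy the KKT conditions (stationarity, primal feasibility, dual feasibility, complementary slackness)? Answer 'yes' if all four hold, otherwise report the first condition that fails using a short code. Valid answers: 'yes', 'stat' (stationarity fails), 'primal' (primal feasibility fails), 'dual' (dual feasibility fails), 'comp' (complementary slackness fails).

Gradient of f: grad f(x) = Q x + c = (-2, -1)
Constraint values g_i(x) = a_i^T x - b_i:
  g_1((-1, 1)) = -2
  g_2((-1, 1)) = 0
Stationarity residual: grad f(x) + sum_i lambda_i a_i = (0, 0)
  -> stationarity OK
Primal feasibility (all g_i <= 0): OK
Dual feasibility (all lambda_i >= 0): FAILS
Complementary slackness (lambda_i * g_i(x) = 0 for all i): OK

Verdict: the first failing condition is dual_feasibility -> dual.

dual


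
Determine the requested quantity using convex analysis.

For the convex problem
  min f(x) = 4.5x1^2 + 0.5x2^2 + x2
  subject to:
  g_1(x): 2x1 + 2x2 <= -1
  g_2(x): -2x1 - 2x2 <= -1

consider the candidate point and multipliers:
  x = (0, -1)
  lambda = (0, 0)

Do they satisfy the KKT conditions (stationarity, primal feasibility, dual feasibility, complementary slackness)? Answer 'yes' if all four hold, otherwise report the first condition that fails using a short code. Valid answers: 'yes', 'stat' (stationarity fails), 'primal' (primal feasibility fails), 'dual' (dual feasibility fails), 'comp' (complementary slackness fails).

Gradient of f: grad f(x) = Q x + c = (0, 0)
Constraint values g_i(x) = a_i^T x - b_i:
  g_1((0, -1)) = -1
  g_2((0, -1)) = 3
Stationarity residual: grad f(x) + sum_i lambda_i a_i = (0, 0)
  -> stationarity OK
Primal feasibility (all g_i <= 0): FAILS
Dual feasibility (all lambda_i >= 0): OK
Complementary slackness (lambda_i * g_i(x) = 0 for all i): OK

Verdict: the first failing condition is primal_feasibility -> primal.

primal


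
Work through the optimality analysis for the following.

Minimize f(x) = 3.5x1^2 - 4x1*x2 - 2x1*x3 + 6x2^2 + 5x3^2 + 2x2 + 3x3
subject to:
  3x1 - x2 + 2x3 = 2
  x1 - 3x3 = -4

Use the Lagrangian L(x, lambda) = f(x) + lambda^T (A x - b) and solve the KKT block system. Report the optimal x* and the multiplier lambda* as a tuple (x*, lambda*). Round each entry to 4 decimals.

Form the Lagrangian:
  L(x, lambda) = (1/2) x^T Q x + c^T x + lambda^T (A x - b)
Stationarity (grad_x L = 0): Q x + c + A^T lambda = 0.
Primal feasibility: A x = b.

This gives the KKT block system:
  [ Q   A^T ] [ x     ]   [-c ]
  [ A    0  ] [ lambda ] = [ b ]

Solving the linear system:
  x*      = (-0.265, -0.305, 1.245)
  lambda* = (-0.6005, 4.9263)
  f(x*)   = 12.0156

x* = (-0.265, -0.305, 1.245), lambda* = (-0.6005, 4.9263)


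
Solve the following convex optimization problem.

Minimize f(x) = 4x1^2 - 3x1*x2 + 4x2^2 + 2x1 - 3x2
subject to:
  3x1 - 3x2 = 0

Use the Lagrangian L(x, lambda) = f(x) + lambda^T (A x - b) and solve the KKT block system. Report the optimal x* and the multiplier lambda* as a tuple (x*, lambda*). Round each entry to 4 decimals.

Form the Lagrangian:
  L(x, lambda) = (1/2) x^T Q x + c^T x + lambda^T (A x - b)
Stationarity (grad_x L = 0): Q x + c + A^T lambda = 0.
Primal feasibility: A x = b.

This gives the KKT block system:
  [ Q   A^T ] [ x     ]   [-c ]
  [ A    0  ] [ lambda ] = [ b ]

Solving the linear system:
  x*      = (0.1, 0.1)
  lambda* = (-0.8333)
  f(x*)   = -0.05

x* = (0.1, 0.1), lambda* = (-0.8333)


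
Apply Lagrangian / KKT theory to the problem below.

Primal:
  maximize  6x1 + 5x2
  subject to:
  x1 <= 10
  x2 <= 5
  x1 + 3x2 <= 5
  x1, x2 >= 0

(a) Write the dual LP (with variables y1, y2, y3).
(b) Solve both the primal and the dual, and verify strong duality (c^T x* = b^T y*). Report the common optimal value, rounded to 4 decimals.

The standard primal-dual pair for 'max c^T x s.t. A x <= b, x >= 0' is:
  Dual:  min b^T y  s.t.  A^T y >= c,  y >= 0.

So the dual LP is:
  minimize  10y1 + 5y2 + 5y3
  subject to:
    y1 + y3 >= 6
    y2 + 3y3 >= 5
    y1, y2, y3 >= 0

Solving the primal: x* = (5, 0).
  primal value c^T x* = 30.
Solving the dual: y* = (0, 0, 6).
  dual value b^T y* = 30.
Strong duality: c^T x* = b^T y*. Confirmed.

30
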